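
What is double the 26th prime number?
The 26th prime number = 101
Compute 101 × 2 = 202
202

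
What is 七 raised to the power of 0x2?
Convert 七 (Chinese numeral) → 7 (decimal)
Convert 0x2 (hexadecimal) → 2 (decimal)
Compute 7 ^ 2 = 49
49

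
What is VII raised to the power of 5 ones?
Convert VII (Roman numeral) → 5 + 1 + 1 = 7 (decimal)
Convert 5 ones (place-value notation) → 5 (decimal)
Compute 7 ^ 5 = 16807
16807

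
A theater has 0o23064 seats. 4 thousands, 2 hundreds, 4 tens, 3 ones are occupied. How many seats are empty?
Convert 0o23064 (octal) → 2×4096 + 3×512 + 6×8 + 4 = 9780 (decimal)
Convert 4 thousands, 2 hundreds, 4 tens, 3 ones (place-value notation) → 4×1000 + 2×100 + 4×10 + 3 = 4243 (decimal)
Compute 9780 - 4243 = 5537
5537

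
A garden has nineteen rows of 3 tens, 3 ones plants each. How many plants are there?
Convert 3 tens, 3 ones (place-value notation) → 3×10 + 3 = 33 (decimal)
Convert nineteen (English words) → 19 (decimal)
Compute 33 × 19 = 627
627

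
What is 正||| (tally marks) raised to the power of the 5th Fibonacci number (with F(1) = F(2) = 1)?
Convert 正||| (tally marks) → 5 + 3 = 8 (decimal)
Convert the 5th Fibonacci number (with F(1) = F(2) = 1) (Fibonacci index) → 1, 1, 2, 3, 5 → 5 (decimal)
Compute 8 ^ 5 = 32768
32768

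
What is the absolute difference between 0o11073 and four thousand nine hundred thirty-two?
Convert 0o11073 (octal) → 1×4096 + 1×512 + 7×8 + 3 = 4667 (decimal)
Convert four thousand nine hundred thirty-two (English words) → 4×1000 + 9×100 + 32 = 4932 (decimal)
Compute |4667 - 4932| = 265
265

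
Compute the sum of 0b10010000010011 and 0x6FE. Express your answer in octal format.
Convert 0b10010000010011 (binary) → 8192 + 1024 + 16 + 2 + 1 = 9235 (decimal)
Convert 0x6FE (hexadecimal) → 6×256 + 15×16 + 14 = 1790 (decimal)
Compute 9235 + 1790 = 11025
Convert 11025 (decimal) → 11025 = 2×4096 + 5×512 + 4×64 + 2×8 + 1 → 0o25421 (octal)
0o25421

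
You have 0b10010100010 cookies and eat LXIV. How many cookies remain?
Convert 0b10010100010 (binary) → 1024 + 128 + 32 + 2 = 1186 (decimal)
Convert LXIV (Roman numeral) → 50 + 10 + 4 = 64 (decimal)
Compute 1186 - 64 = 1122
1122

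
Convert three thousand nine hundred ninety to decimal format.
Convert three thousand nine hundred ninety (English words) → 3×1000 + 9×100 + 90 = 3990 (decimal)
3990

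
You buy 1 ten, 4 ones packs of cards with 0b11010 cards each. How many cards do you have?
Convert 0b11010 (binary) → 16 + 8 + 2 = 26 (decimal)
Convert 1 ten, 4 ones (place-value notation) → 1×10 + 4 = 14 (decimal)
Compute 26 × 14 = 364
364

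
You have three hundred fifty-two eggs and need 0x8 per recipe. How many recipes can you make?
Convert three hundred fifty-two (English words) → 3×100 + 52 = 352 (decimal)
Convert 0x8 (hexadecimal) → 8 (decimal)
Compute 352 ÷ 8 = 44
44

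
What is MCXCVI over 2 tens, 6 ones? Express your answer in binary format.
Convert MCXCVI (Roman numeral) → 1000 + 100 + 90 + 5 + 1 = 1196 (decimal)
Convert 2 tens, 6 ones (place-value notation) → 2×10 + 6 = 26 (decimal)
Compute 1196 ÷ 26 = 46
Convert 46 (decimal) → 46 = 32 + 8 + 4 + 2 → 0b101110 (binary)
0b101110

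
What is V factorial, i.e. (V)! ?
Convert V (Roman numeral) → 5 (decimal)
Compute 5! = 120
120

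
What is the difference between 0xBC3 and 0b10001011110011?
Convert 0xBC3 (hexadecimal) → 11×256 + 12×16 + 3 = 3011 (decimal)
Convert 0b10001011110011 (binary) → 8192 + 512 + 128 + 64 + 32 + 16 + 2 + 1 = 8947 (decimal)
Difference: |3011 - 8947| = 5936
5936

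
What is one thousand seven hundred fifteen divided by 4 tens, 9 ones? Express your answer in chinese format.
Convert one thousand seven hundred fifteen (English words) → 1×1000 + 7×100 + 15 = 1715 (decimal)
Convert 4 tens, 9 ones (place-value notation) → 4×10 + 9 = 49 (decimal)
Compute 1715 ÷ 49 = 35
Convert 35 (decimal) → 35 = 3×10 + 5 → 三十五 (Chinese numeral)
三十五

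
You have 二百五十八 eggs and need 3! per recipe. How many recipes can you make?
Convert 二百五十八 (Chinese numeral) → 2×100 + 5×10 + 8 = 258 (decimal)
Convert 3! (factorial) → 6 (decimal)
Compute 258 ÷ 6 = 43
43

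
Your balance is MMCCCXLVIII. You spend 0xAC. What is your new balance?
Convert MMCCCXLVIII (Roman numeral) → 1000 + 1000 + 100 + 100 + 100 + 40 + 5 + 1 + 1 + 1 = 2348 (decimal)
Convert 0xAC (hexadecimal) → 10×16 + 12 = 172 (decimal)
Compute 2348 - 172 = 2176
2176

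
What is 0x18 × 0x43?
Convert 0x18 (hexadecimal) → 1×16 + 8 = 24 (decimal)
Convert 0x43 (hexadecimal) → 4×16 + 3 = 67 (decimal)
Compute 24 × 67 = 1608
1608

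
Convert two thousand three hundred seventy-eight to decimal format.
Convert two thousand three hundred seventy-eight (English words) → 2×1000 + 3×100 + 78 = 2378 (decimal)
2378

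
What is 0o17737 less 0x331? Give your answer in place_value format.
Convert 0o17737 (octal) → 1×4096 + 7×512 + 7×64 + 3×8 + 7 = 8159 (decimal)
Convert 0x331 (hexadecimal) → 3×256 + 3×16 + 1 = 817 (decimal)
Compute 8159 - 817 = 7342
Convert 7342 (decimal) → 7342 = 7×1000 + 3×100 + 4×10 + 2 → 7 thousands, 3 hundreds, 4 tens, 2 ones (place-value notation)
7 thousands, 3 hundreds, 4 tens, 2 ones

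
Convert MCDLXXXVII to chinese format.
Convert MCDLXXXVII (Roman numeral) → 1000 + 400 + 50 + 10 + 10 + 10 + 5 + 1 + 1 = 1487 (decimal)
Convert 1487 (decimal) → 1487 = 1×1000 + 4×100 + 8×10 + 7 → 一千四百八十七 (Chinese numeral)
一千四百八十七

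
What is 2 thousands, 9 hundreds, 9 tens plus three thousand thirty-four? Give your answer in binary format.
Convert 2 thousands, 9 hundreds, 9 tens (place-value notation) → 2×1000 + 9×100 + 9×10 = 2990 (decimal)
Convert three thousand thirty-four (English words) → 3×1000 + 34 = 3034 (decimal)
Compute 2990 + 3034 = 6024
Convert 6024 (decimal) → 6024 = 4096 + 1024 + 512 + 256 + 128 + 8 → 0b1011110001000 (binary)
0b1011110001000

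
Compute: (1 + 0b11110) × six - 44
Convert 0b11110 (binary) → 16 + 8 + 4 + 2 = 30 (decimal)
Convert six (English words) → 6 (decimal)
Expression in decimal: (1 + 30) × 6 - 44
Parentheses first: 1 + 30 = 31
Multiply: 31 × 6 = 186
Subtract: 186 - 44 = 142
142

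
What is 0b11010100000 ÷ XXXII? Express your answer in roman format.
Convert 0b11010100000 (binary) → 1024 + 512 + 128 + 32 = 1696 (decimal)
Convert XXXII (Roman numeral) → 10 + 10 + 10 + 1 + 1 = 32 (decimal)
Compute 1696 ÷ 32 = 53
Convert 53 (decimal) → 53 = 50 + 1 + 1 + 1 → LIII (Roman numeral)
LIII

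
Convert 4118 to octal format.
Convert 4118 (decimal) → 4118 = 1×4096 + 2×8 + 6 → 0o10026 (octal)
0o10026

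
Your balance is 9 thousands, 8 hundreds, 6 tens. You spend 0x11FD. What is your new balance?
Convert 9 thousands, 8 hundreds, 6 tens (place-value notation) → 9×1000 + 8×100 + 6×10 = 9860 (decimal)
Convert 0x11FD (hexadecimal) → 1×4096 + 1×256 + 15×16 + 13 = 4605 (decimal)
Compute 9860 - 4605 = 5255
5255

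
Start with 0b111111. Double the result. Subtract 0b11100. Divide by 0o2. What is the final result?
Convert 0b111111 (binary) → 32 + 16 + 8 + 4 + 2 + 1 = 63 (decimal)
Start: 63
63 × 2 = 126
Convert 0b11100 (binary) → 16 + 8 + 4 = 28 (decimal)
126 - 28 = 98
Convert 0o2 (octal) → 2 (decimal)
98 ÷ 2 = 49
49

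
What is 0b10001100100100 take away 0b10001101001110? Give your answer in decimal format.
Convert 0b10001100100100 (binary) → 8192 + 512 + 256 + 32 + 4 = 8996 (decimal)
Convert 0b10001101001110 (binary) → 8192 + 512 + 256 + 64 + 8 + 4 + 2 = 9038 (decimal)
Compute 8996 - 9038 = -42
-42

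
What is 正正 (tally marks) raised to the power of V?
Convert 正正 (tally marks) → 5 + 5 = 10 (decimal)
Convert V (Roman numeral) → 5 (decimal)
Compute 10 ^ 5 = 100000
100000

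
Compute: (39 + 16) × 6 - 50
Parentheses first: 39 + 16 = 55
Multiply: 55 × 6 = 330
Subtract: 330 - 50 = 280
280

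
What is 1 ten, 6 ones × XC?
Convert 1 ten, 6 ones (place-value notation) → 1×10 + 6 = 16 (decimal)
Convert XC (Roman numeral) → 90 (decimal)
Compute 16 × 90 = 1440
1440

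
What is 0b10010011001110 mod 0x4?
Convert 0b10010011001110 (binary) → 8192 + 1024 + 128 + 64 + 8 + 4 + 2 = 9422 (decimal)
Convert 0x4 (hexadecimal) → 4 (decimal)
Compute 9422 mod 4 = 2
2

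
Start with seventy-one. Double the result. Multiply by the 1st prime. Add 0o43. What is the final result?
Convert seventy-one (English words) → 71 (decimal)
Start: 71
71 × 2 = 142
Convert the 1st prime (prime index) → 2 (decimal)
142 × 2 = 284
Convert 0o43 (octal) → 4×8 + 3 = 35 (decimal)
284 + 35 = 319
319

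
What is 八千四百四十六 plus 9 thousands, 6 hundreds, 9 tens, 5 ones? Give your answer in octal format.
Convert 八千四百四十六 (Chinese numeral) → 8×1000 + 4×100 + 4×10 + 6 = 8446 (decimal)
Convert 9 thousands, 6 hundreds, 9 tens, 5 ones (place-value notation) → 9×1000 + 6×100 + 9×10 + 5 = 9695 (decimal)
Compute 8446 + 9695 = 18141
Convert 18141 (decimal) → 18141 = 4×4096 + 3×512 + 3×64 + 3×8 + 5 → 0o43335 (octal)
0o43335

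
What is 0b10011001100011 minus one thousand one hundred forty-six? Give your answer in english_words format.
Convert 0b10011001100011 (binary) → 8192 + 1024 + 512 + 64 + 32 + 2 + 1 = 9827 (decimal)
Convert one thousand one hundred forty-six (English words) → 1×1000 + 1×100 + 46 = 1146 (decimal)
Compute 9827 - 1146 = 8681
Convert 8681 (decimal) → 8681 = 8×1000 + 6×100 + 81 → eight thousand six hundred eighty-one (English words)
eight thousand six hundred eighty-one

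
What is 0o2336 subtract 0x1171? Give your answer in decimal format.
Convert 0o2336 (octal) → 2×512 + 3×64 + 3×8 + 6 = 1246 (decimal)
Convert 0x1171 (hexadecimal) → 1×4096 + 1×256 + 7×16 + 1 = 4465 (decimal)
Compute 1246 - 4465 = -3219
-3219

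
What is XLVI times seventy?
Convert XLVI (Roman numeral) → 40 + 5 + 1 = 46 (decimal)
Convert seventy (English words) → 70 (decimal)
Compute 46 × 70 = 3220
3220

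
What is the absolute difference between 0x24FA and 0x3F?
Convert 0x24FA (hexadecimal) → 2×4096 + 4×256 + 15×16 + 10 = 9466 (decimal)
Convert 0x3F (hexadecimal) → 3×16 + 15 = 63 (decimal)
Compute |9466 - 63| = 9403
9403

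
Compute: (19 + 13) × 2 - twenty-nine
Convert twenty-nine (English words) → 29 (decimal)
Expression in decimal: (19 + 13) × 2 - 29
Parentheses first: 19 + 13 = 32
Multiply: 32 × 2 = 64
Subtract: 64 - 29 = 35
35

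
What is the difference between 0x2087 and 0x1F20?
Convert 0x2087 (hexadecimal) → 2×4096 + 8×16 + 7 = 8327 (decimal)
Convert 0x1F20 (hexadecimal) → 1×4096 + 15×256 + 2×16 = 7968 (decimal)
Difference: |8327 - 7968| = 359
359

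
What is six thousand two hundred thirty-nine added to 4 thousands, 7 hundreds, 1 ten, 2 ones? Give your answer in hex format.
Convert six thousand two hundred thirty-nine (English words) → 6×1000 + 2×100 + 39 = 6239 (decimal)
Convert 4 thousands, 7 hundreds, 1 ten, 2 ones (place-value notation) → 4×1000 + 7×100 + 1×10 + 2 = 4712 (decimal)
Compute 6239 + 4712 = 10951
Convert 10951 (decimal) → 10951 = 2×4096 + 10×256 + 12×16 + 7 → 0x2AC7 (hexadecimal)
0x2AC7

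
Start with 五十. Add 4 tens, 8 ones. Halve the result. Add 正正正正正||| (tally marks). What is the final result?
Convert 五十 (Chinese numeral) → 5×10 = 50 (decimal)
Start: 50
Convert 4 tens, 8 ones (place-value notation) → 4×10 + 8 = 48 (decimal)
50 + 48 = 98
98 ÷ 2 = 49
Convert 正正正正正||| (tally marks) → 5 + 5 + 5 + 5 + 5 + 3 = 28 (decimal)
49 + 28 = 77
77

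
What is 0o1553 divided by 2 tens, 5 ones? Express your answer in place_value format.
Convert 0o1553 (octal) → 1×512 + 5×64 + 5×8 + 3 = 875 (decimal)
Convert 2 tens, 5 ones (place-value notation) → 2×10 + 5 = 25 (decimal)
Compute 875 ÷ 25 = 35
Convert 35 (decimal) → 35 = 3×10 + 5 → 3 tens, 5 ones (place-value notation)
3 tens, 5 ones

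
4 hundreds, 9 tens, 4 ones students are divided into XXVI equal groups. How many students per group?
Convert 4 hundreds, 9 tens, 4 ones (place-value notation) → 4×100 + 9×10 + 4 = 494 (decimal)
Convert XXVI (Roman numeral) → 10 + 10 + 5 + 1 = 26 (decimal)
Compute 494 ÷ 26 = 19
19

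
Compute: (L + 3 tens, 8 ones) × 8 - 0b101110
Convert L (Roman numeral) → 50 (decimal)
Convert 3 tens, 8 ones (place-value notation) → 3×10 + 8 = 38 (decimal)
Convert 0b101110 (binary) → 32 + 8 + 4 + 2 = 46 (decimal)
Expression in decimal: (50 + 38) × 8 - 46
Parentheses first: 50 + 38 = 88
Multiply: 88 × 8 = 704
Subtract: 704 - 46 = 658
658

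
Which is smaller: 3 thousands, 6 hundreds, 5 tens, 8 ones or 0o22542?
Convert 3 thousands, 6 hundreds, 5 tens, 8 ones (place-value notation) → 3×1000 + 6×100 + 5×10 + 8 = 3658 (decimal)
Convert 0o22542 (octal) → 2×4096 + 2×512 + 5×64 + 4×8 + 2 = 9570 (decimal)
Compare 3658 vs 9570: smaller = 3658
3658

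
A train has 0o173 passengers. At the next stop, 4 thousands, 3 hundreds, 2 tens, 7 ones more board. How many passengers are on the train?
Convert 0o173 (octal) → 1×64 + 7×8 + 3 = 123 (decimal)
Convert 4 thousands, 3 hundreds, 2 tens, 7 ones (place-value notation) → 4×1000 + 3×100 + 2×10 + 7 = 4327 (decimal)
Compute 123 + 4327 = 4450
4450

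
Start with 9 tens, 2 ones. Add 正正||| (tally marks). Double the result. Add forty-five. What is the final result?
Convert 9 tens, 2 ones (place-value notation) → 9×10 + 2 = 92 (decimal)
Start: 92
Convert 正正||| (tally marks) → 5 + 5 + 3 = 13 (decimal)
92 + 13 = 105
105 × 2 = 210
Convert forty-five (English words) → 45 (decimal)
210 + 45 = 255
255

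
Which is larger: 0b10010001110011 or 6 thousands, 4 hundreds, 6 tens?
Convert 0b10010001110011 (binary) → 8192 + 1024 + 64 + 32 + 16 + 2 + 1 = 9331 (decimal)
Convert 6 thousands, 4 hundreds, 6 tens (place-value notation) → 6×1000 + 4×100 + 6×10 = 6460 (decimal)
Compare 9331 vs 6460: larger = 9331
9331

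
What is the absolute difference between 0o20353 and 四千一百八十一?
Convert 0o20353 (octal) → 2×4096 + 3×64 + 5×8 + 3 = 8427 (decimal)
Convert 四千一百八十一 (Chinese numeral) → 4×1000 + 1×100 + 8×10 + 1 = 4181 (decimal)
Compute |8427 - 4181| = 4246
4246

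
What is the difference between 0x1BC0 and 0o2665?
Convert 0x1BC0 (hexadecimal) → 1×4096 + 11×256 + 12×16 = 7104 (decimal)
Convert 0o2665 (octal) → 2×512 + 6×64 + 6×8 + 5 = 1461 (decimal)
Difference: |7104 - 1461| = 5643
5643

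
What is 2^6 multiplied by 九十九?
Convert 2^6 (power) → 64 (decimal)
Convert 九十九 (Chinese numeral) → 9×10 + 9 = 99 (decimal)
Compute 64 × 99 = 6336
6336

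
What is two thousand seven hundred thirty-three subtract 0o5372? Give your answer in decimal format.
Convert two thousand seven hundred thirty-three (English words) → 2×1000 + 7×100 + 33 = 2733 (decimal)
Convert 0o5372 (octal) → 5×512 + 3×64 + 7×8 + 2 = 2810 (decimal)
Compute 2733 - 2810 = -77
-77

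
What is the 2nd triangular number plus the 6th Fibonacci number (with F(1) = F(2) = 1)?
The 2nd triangular number = 2×3/2 = 3
Convert the 6th Fibonacci number (with F(1) = F(2) = 1) (Fibonacci index) → 1, 1, 2, 3, 5, 8 → 8 (decimal)
Compute 3 + 8 = 11
11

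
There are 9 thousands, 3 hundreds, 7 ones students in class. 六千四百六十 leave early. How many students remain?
Convert 9 thousands, 3 hundreds, 7 ones (place-value notation) → 9×1000 + 3×100 + 7 = 9307 (decimal)
Convert 六千四百六十 (Chinese numeral) → 6×1000 + 4×100 + 6×10 = 6460 (decimal)
Compute 9307 - 6460 = 2847
2847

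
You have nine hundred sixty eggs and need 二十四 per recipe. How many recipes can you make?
Convert nine hundred sixty (English words) → 9×100 + 60 = 960 (decimal)
Convert 二十四 (Chinese numeral) → 2×10 + 4 = 24 (decimal)
Compute 960 ÷ 24 = 40
40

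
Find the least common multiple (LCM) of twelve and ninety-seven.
Convert twelve (English words) → 12 (decimal)
Convert ninety-seven (English words) → 97 (decimal)
Compute lcm(12, 97) = 1164
1164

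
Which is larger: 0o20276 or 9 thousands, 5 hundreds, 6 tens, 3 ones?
Convert 0o20276 (octal) → 2×4096 + 2×64 + 7×8 + 6 = 8382 (decimal)
Convert 9 thousands, 5 hundreds, 6 tens, 3 ones (place-value notation) → 9×1000 + 5×100 + 6×10 + 3 = 9563 (decimal)
Compare 8382 vs 9563: larger = 9563
9563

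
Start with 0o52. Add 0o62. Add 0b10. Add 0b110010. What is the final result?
Convert 0o52 (octal) → 5×8 + 2 = 42 (decimal)
Start: 42
Convert 0o62 (octal) → 6×8 + 2 = 50 (decimal)
42 + 50 = 92
Convert 0b10 (binary) → 2 (decimal)
92 + 2 = 94
Convert 0b110010 (binary) → 32 + 16 + 2 = 50 (decimal)
94 + 50 = 144
144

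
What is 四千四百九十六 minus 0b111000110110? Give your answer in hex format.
Convert 四千四百九十六 (Chinese numeral) → 4×1000 + 4×100 + 9×10 + 6 = 4496 (decimal)
Convert 0b111000110110 (binary) → 2048 + 1024 + 512 + 32 + 16 + 4 + 2 = 3638 (decimal)
Compute 4496 - 3638 = 858
Convert 858 (decimal) → 858 = 3×256 + 5×16 + 10 → 0x35A (hexadecimal)
0x35A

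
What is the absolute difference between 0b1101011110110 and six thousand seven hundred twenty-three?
Convert 0b1101011110110 (binary) → 4096 + 2048 + 512 + 128 + 64 + 32 + 16 + 4 + 2 = 6902 (decimal)
Convert six thousand seven hundred twenty-three (English words) → 6×1000 + 7×100 + 23 = 6723 (decimal)
Compute |6902 - 6723| = 179
179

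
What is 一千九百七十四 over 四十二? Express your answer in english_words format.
Convert 一千九百七十四 (Chinese numeral) → 1×1000 + 9×100 + 7×10 + 4 = 1974 (decimal)
Convert 四十二 (Chinese numeral) → 4×10 + 2 = 42 (decimal)
Compute 1974 ÷ 42 = 47
Convert 47 (decimal) → forty-seven (English words)
forty-seven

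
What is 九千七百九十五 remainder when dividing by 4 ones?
Convert 九千七百九十五 (Chinese numeral) → 9×1000 + 7×100 + 9×10 + 5 = 9795 (decimal)
Convert 4 ones (place-value notation) → 4 (decimal)
Compute 9795 mod 4 = 3
3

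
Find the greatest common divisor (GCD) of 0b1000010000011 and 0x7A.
Convert 0b1000010000011 (binary) → 4096 + 128 + 2 + 1 = 4227 (decimal)
Convert 0x7A (hexadecimal) → 7×16 + 10 = 122 (decimal)
Compute gcd(4227, 122) = 1
1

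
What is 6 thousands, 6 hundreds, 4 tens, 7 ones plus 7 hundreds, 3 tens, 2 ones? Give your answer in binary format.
Convert 6 thousands, 6 hundreds, 4 tens, 7 ones (place-value notation) → 6×1000 + 6×100 + 4×10 + 7 = 6647 (decimal)
Convert 7 hundreds, 3 tens, 2 ones (place-value notation) → 7×100 + 3×10 + 2 = 732 (decimal)
Compute 6647 + 732 = 7379
Convert 7379 (decimal) → 7379 = 4096 + 2048 + 1024 + 128 + 64 + 16 + 2 + 1 → 0b1110011010011 (binary)
0b1110011010011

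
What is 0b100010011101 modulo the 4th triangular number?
Convert 0b100010011101 (binary) → 2048 + 128 + 16 + 8 + 4 + 1 = 2205 (decimal)
Convert the 4th triangular number (triangular index) → 4×5/2 = 10 (decimal)
Compute 2205 mod 10 = 5
5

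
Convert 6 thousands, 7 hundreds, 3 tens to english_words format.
Convert 6 thousands, 7 hundreds, 3 tens (place-value notation) → 6×1000 + 7×100 + 3×10 = 6730 (decimal)
Convert 6730 (decimal) → 6730 = 6×1000 + 7×100 + 30 → six thousand seven hundred thirty (English words)
six thousand seven hundred thirty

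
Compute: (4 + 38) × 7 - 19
Parentheses first: 4 + 38 = 42
Multiply: 42 × 7 = 294
Subtract: 294 - 19 = 275
275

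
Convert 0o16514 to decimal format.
Convert 0o16514 (octal) → 1×4096 + 6×512 + 5×64 + 1×8 + 4 = 7500 (decimal)
7500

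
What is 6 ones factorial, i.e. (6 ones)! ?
Convert 6 ones (place-value notation) → 6 (decimal)
Compute 6! = 720
720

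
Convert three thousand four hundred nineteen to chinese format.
Convert three thousand four hundred nineteen (English words) → 3×1000 + 4×100 + 19 = 3419 (decimal)
Convert 3419 (decimal) → 3419 = 3×1000 + 4×100 + 1×10 + 9 → 三千四百一十九 (Chinese numeral)
三千四百一十九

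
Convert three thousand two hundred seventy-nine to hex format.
Convert three thousand two hundred seventy-nine (English words) → 3×1000 + 2×100 + 79 = 3279 (decimal)
Convert 3279 (decimal) → 3279 = 12×256 + 12×16 + 15 → 0xCCF (hexadecimal)
0xCCF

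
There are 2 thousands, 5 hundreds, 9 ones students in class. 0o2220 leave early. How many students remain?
Convert 2 thousands, 5 hundreds, 9 ones (place-value notation) → 2×1000 + 5×100 + 9 = 2509 (decimal)
Convert 0o2220 (octal) → 2×512 + 2×64 + 2×8 = 1168 (decimal)
Compute 2509 - 1168 = 1341
1341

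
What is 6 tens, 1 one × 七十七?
Convert 6 tens, 1 one (place-value notation) → 6×10 + 1 = 61 (decimal)
Convert 七十七 (Chinese numeral) → 7×10 + 7 = 77 (decimal)
Compute 61 × 77 = 4697
4697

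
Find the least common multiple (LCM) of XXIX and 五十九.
Convert XXIX (Roman numeral) → 10 + 10 + 9 = 29 (decimal)
Convert 五十九 (Chinese numeral) → 5×10 + 9 = 59 (decimal)
Compute lcm(29, 59) = 1711
1711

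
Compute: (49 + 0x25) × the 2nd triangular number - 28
Convert 0x25 (hexadecimal) → 2×16 + 5 = 37 (decimal)
Convert the 2nd triangular number (triangular index) → 2×3/2 = 3 (decimal)
Expression in decimal: (49 + 37) × 3 - 28
Parentheses first: 49 + 37 = 86
Multiply: 86 × 3 = 258
Subtract: 258 - 28 = 230
230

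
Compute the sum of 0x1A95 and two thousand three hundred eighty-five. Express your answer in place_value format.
Convert 0x1A95 (hexadecimal) → 1×4096 + 10×256 + 9×16 + 5 = 6805 (decimal)
Convert two thousand three hundred eighty-five (English words) → 2×1000 + 3×100 + 85 = 2385 (decimal)
Compute 6805 + 2385 = 9190
Convert 9190 (decimal) → 9190 = 9×1000 + 1×100 + 9×10 → 9 thousands, 1 hundred, 9 tens (place-value notation)
9 thousands, 1 hundred, 9 tens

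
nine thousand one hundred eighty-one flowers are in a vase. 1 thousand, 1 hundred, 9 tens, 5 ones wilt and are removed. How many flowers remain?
Convert nine thousand one hundred eighty-one (English words) → 9×1000 + 1×100 + 81 = 9181 (decimal)
Convert 1 thousand, 1 hundred, 9 tens, 5 ones (place-value notation) → 1×1000 + 1×100 + 9×10 + 5 = 1195 (decimal)
Compute 9181 - 1195 = 7986
7986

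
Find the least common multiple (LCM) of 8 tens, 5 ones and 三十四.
Convert 8 tens, 5 ones (place-value notation) → 8×10 + 5 = 85 (decimal)
Convert 三十四 (Chinese numeral) → 3×10 + 4 = 34 (decimal)
Compute lcm(85, 34) = 170
170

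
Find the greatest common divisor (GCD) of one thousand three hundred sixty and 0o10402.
Convert one thousand three hundred sixty (English words) → 1×1000 + 3×100 + 60 = 1360 (decimal)
Convert 0o10402 (octal) → 1×4096 + 4×64 + 2 = 4354 (decimal)
Compute gcd(1360, 4354) = 2
2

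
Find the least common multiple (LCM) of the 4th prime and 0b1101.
Convert the 4th prime (prime index) → 7 (decimal)
Convert 0b1101 (binary) → 8 + 4 + 1 = 13 (decimal)
Compute lcm(7, 13) = 91
91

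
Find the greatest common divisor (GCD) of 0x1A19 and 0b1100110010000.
Convert 0x1A19 (hexadecimal) → 1×4096 + 10×256 + 1×16 + 9 = 6681 (decimal)
Convert 0b1100110010000 (binary) → 4096 + 2048 + 256 + 128 + 16 = 6544 (decimal)
Compute gcd(6681, 6544) = 1
1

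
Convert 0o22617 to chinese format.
Convert 0o22617 (octal) → 2×4096 + 2×512 + 6×64 + 1×8 + 7 = 9615 (decimal)
Convert 9615 (decimal) → 9615 = 9×1000 + 6×100 + 1×10 + 5 → 九千六百一十五 (Chinese numeral)
九千六百一十五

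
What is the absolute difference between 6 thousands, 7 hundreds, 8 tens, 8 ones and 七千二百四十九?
Convert 6 thousands, 7 hundreds, 8 tens, 8 ones (place-value notation) → 6×1000 + 7×100 + 8×10 + 8 = 6788 (decimal)
Convert 七千二百四十九 (Chinese numeral) → 7×1000 + 2×100 + 4×10 + 9 = 7249 (decimal)
Compute |6788 - 7249| = 461
461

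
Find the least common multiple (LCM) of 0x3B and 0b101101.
Convert 0x3B (hexadecimal) → 3×16 + 11 = 59 (decimal)
Convert 0b101101 (binary) → 32 + 8 + 4 + 1 = 45 (decimal)
Compute lcm(59, 45) = 2655
2655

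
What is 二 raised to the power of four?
Convert 二 (Chinese numeral) → 2 (decimal)
Convert four (English words) → 4 (decimal)
Compute 2 ^ 4 = 16
16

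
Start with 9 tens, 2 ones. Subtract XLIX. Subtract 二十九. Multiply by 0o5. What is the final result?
Convert 9 tens, 2 ones (place-value notation) → 9×10 + 2 = 92 (decimal)
Start: 92
Convert XLIX (Roman numeral) → 40 + 9 = 49 (decimal)
92 - 49 = 43
Convert 二十九 (Chinese numeral) → 2×10 + 9 = 29 (decimal)
43 - 29 = 14
Convert 0o5 (octal) → 5 (decimal)
14 × 5 = 70
70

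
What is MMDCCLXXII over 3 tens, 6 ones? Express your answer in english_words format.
Convert MMDCCLXXII (Roman numeral) → 1000 + 1000 + 500 + 100 + 100 + 50 + 10 + 10 + 1 + 1 = 2772 (decimal)
Convert 3 tens, 6 ones (place-value notation) → 3×10 + 6 = 36 (decimal)
Compute 2772 ÷ 36 = 77
Convert 77 (decimal) → seventy-seven (English words)
seventy-seven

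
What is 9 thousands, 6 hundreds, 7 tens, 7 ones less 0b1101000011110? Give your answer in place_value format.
Convert 9 thousands, 6 hundreds, 7 tens, 7 ones (place-value notation) → 9×1000 + 6×100 + 7×10 + 7 = 9677 (decimal)
Convert 0b1101000011110 (binary) → 4096 + 2048 + 512 + 16 + 8 + 4 + 2 = 6686 (decimal)
Compute 9677 - 6686 = 2991
Convert 2991 (decimal) → 2991 = 2×1000 + 9×100 + 9×10 + 1 → 2 thousands, 9 hundreds, 9 tens, 1 one (place-value notation)
2 thousands, 9 hundreds, 9 tens, 1 one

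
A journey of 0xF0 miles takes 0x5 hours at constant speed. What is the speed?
Convert 0xF0 (hexadecimal) → 15×16 = 240 (decimal)
Convert 0x5 (hexadecimal) → 5 (decimal)
Compute 240 ÷ 5 = 48
48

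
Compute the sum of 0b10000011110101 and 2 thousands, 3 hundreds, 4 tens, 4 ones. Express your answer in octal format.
Convert 0b10000011110101 (binary) → 8192 + 128 + 64 + 32 + 16 + 4 + 1 = 8437 (decimal)
Convert 2 thousands, 3 hundreds, 4 tens, 4 ones (place-value notation) → 2×1000 + 3×100 + 4×10 + 4 = 2344 (decimal)
Compute 8437 + 2344 = 10781
Convert 10781 (decimal) → 10781 = 2×4096 + 5×512 + 3×8 + 5 → 0o25035 (octal)
0o25035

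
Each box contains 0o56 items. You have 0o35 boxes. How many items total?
Convert 0o56 (octal) → 5×8 + 6 = 46 (decimal)
Convert 0o35 (octal) → 3×8 + 5 = 29 (decimal)
Compute 46 × 29 = 1334
1334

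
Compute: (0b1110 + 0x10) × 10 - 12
Convert 0b1110 (binary) → 8 + 4 + 2 = 14 (decimal)
Convert 0x10 (hexadecimal) → 1×16 = 16 (decimal)
Expression in decimal: (14 + 16) × 10 - 12
Parentheses first: 14 + 16 = 30
Multiply: 30 × 10 = 300
Subtract: 300 - 12 = 288
288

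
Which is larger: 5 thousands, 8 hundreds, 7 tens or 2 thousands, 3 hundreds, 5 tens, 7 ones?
Convert 5 thousands, 8 hundreds, 7 tens (place-value notation) → 5×1000 + 8×100 + 7×10 = 5870 (decimal)
Convert 2 thousands, 3 hundreds, 5 tens, 7 ones (place-value notation) → 2×1000 + 3×100 + 5×10 + 7 = 2357 (decimal)
Compare 5870 vs 2357: larger = 5870
5870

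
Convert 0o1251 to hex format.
Convert 0o1251 (octal) → 1×512 + 2×64 + 5×8 + 1 = 681 (decimal)
Convert 681 (decimal) → 681 = 2×256 + 10×16 + 9 → 0x2A9 (hexadecimal)
0x2A9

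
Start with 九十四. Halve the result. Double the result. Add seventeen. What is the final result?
Convert 九十四 (Chinese numeral) → 9×10 + 4 = 94 (decimal)
Start: 94
94 ÷ 2 = 47
47 × 2 = 94
Convert seventeen (English words) → 17 (decimal)
94 + 17 = 111
111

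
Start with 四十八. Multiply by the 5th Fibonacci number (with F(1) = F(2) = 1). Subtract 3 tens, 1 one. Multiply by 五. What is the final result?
Convert 四十八 (Chinese numeral) → 4×10 + 8 = 48 (decimal)
Start: 48
Convert the 5th Fibonacci number (with F(1) = F(2) = 1) (Fibonacci index) → 1, 1, 2, 3, 5 → 5 (decimal)
48 × 5 = 240
Convert 3 tens, 1 one (place-value notation) → 3×10 + 1 = 31 (decimal)
240 - 31 = 209
Convert 五 (Chinese numeral) → 5 (decimal)
209 × 5 = 1045
1045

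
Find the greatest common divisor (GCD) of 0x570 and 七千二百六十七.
Convert 0x570 (hexadecimal) → 5×256 + 7×16 = 1392 (decimal)
Convert 七千二百六十七 (Chinese numeral) → 7×1000 + 2×100 + 6×10 + 7 = 7267 (decimal)
Compute gcd(1392, 7267) = 1
1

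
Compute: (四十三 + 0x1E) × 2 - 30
Convert 四十三 (Chinese numeral) → 4×10 + 3 = 43 (decimal)
Convert 0x1E (hexadecimal) → 1×16 + 14 = 30 (decimal)
Expression in decimal: (43 + 30) × 2 - 30
Parentheses first: 43 + 30 = 73
Multiply: 73 × 2 = 146
Subtract: 146 - 30 = 116
116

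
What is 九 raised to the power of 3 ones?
Convert 九 (Chinese numeral) → 9 (decimal)
Convert 3 ones (place-value notation) → 3 (decimal)
Compute 9 ^ 3 = 729
729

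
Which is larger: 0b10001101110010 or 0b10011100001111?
Convert 0b10001101110010 (binary) → 8192 + 512 + 256 + 64 + 32 + 16 + 2 = 9074 (decimal)
Convert 0b10011100001111 (binary) → 8192 + 1024 + 512 + 256 + 8 + 4 + 2 + 1 = 9999 (decimal)
Compare 9074 vs 9999: larger = 9999
9999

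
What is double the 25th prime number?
The 25th prime number = 97
Compute 97 × 2 = 194
194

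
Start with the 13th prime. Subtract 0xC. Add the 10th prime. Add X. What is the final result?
Convert the 13th prime (prime index) → 41 (decimal)
Start: 41
Convert 0xC (hexadecimal) → 12 (decimal)
41 - 12 = 29
Convert the 10th prime (prime index) → 29 (decimal)
29 + 29 = 58
Convert X (Roman numeral) → 10 (decimal)
58 + 10 = 68
68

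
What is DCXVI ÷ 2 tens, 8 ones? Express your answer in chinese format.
Convert DCXVI (Roman numeral) → 500 + 100 + 10 + 5 + 1 = 616 (decimal)
Convert 2 tens, 8 ones (place-value notation) → 2×10 + 8 = 28 (decimal)
Compute 616 ÷ 28 = 22
Convert 22 (decimal) → 22 = 2×10 + 2 → 二十二 (Chinese numeral)
二十二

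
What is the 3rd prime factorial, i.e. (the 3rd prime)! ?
Convert the 3rd prime (prime index) → 5 (decimal)
Compute 5! = 120
120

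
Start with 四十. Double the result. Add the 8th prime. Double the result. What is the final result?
Convert 四十 (Chinese numeral) → 4×10 = 40 (decimal)
Start: 40
40 × 2 = 80
Convert the 8th prime (prime index) → 19 (decimal)
80 + 19 = 99
99 × 2 = 198
198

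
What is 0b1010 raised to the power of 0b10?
Convert 0b1010 (binary) → 8 + 2 = 10 (decimal)
Convert 0b10 (binary) → 2 (decimal)
Compute 10 ^ 2 = 100
100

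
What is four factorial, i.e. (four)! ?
Convert four (English words) → 4 (decimal)
Compute 4! = 24
24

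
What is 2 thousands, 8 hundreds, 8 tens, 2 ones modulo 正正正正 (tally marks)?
Convert 2 thousands, 8 hundreds, 8 tens, 2 ones (place-value notation) → 2×1000 + 8×100 + 8×10 + 2 = 2882 (decimal)
Convert 正正正正 (tally marks) → 5 + 5 + 5 + 5 = 20 (decimal)
Compute 2882 mod 20 = 2
2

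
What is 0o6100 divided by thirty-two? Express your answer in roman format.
Convert 0o6100 (octal) → 6×512 + 1×64 = 3136 (decimal)
Convert thirty-two (English words) → 32 (decimal)
Compute 3136 ÷ 32 = 98
Convert 98 (decimal) → 98 = 90 + 5 + 1 + 1 + 1 → XCVIII (Roman numeral)
XCVIII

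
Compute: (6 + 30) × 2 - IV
Convert IV (Roman numeral) → 4 (decimal)
Expression in decimal: (6 + 30) × 2 - 4
Parentheses first: 6 + 30 = 36
Multiply: 36 × 2 = 72
Subtract: 72 - 4 = 68
68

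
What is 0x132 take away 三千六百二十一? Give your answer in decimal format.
Convert 0x132 (hexadecimal) → 1×256 + 3×16 + 2 = 306 (decimal)
Convert 三千六百二十一 (Chinese numeral) → 3×1000 + 6×100 + 2×10 + 1 = 3621 (decimal)
Compute 306 - 3621 = -3315
-3315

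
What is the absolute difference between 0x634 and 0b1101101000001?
Convert 0x634 (hexadecimal) → 6×256 + 3×16 + 4 = 1588 (decimal)
Convert 0b1101101000001 (binary) → 4096 + 2048 + 512 + 256 + 64 + 1 = 6977 (decimal)
Compute |1588 - 6977| = 5389
5389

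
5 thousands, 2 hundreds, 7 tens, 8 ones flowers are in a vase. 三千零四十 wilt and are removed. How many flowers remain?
Convert 5 thousands, 2 hundreds, 7 tens, 8 ones (place-value notation) → 5×1000 + 2×100 + 7×10 + 8 = 5278 (decimal)
Convert 三千零四十 (Chinese numeral) → 3×1000 + 4×10 = 3040 (decimal)
Compute 5278 - 3040 = 2238
2238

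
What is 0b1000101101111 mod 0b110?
Convert 0b1000101101111 (binary) → 4096 + 256 + 64 + 32 + 8 + 4 + 2 + 1 = 4463 (decimal)
Convert 0b110 (binary) → 4 + 2 = 6 (decimal)
Compute 4463 mod 6 = 5
5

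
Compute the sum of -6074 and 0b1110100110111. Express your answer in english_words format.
Convert 0b1110100110111 (binary) → 4096 + 2048 + 1024 + 256 + 32 + 16 + 4 + 2 + 1 = 7479 (decimal)
Compute -6074 + 7479 = 1405
Convert 1405 (decimal) → 1405 = 1×1000 + 4×100 + 5 → one thousand four hundred five (English words)
one thousand four hundred five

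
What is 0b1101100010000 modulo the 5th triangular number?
Convert 0b1101100010000 (binary) → 4096 + 2048 + 512 + 256 + 16 = 6928 (decimal)
Convert the 5th triangular number (triangular index) → 5×6/2 = 15 (decimal)
Compute 6928 mod 15 = 13
13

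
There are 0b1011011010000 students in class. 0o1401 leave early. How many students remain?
Convert 0b1011011010000 (binary) → 4096 + 1024 + 512 + 128 + 64 + 16 = 5840 (decimal)
Convert 0o1401 (octal) → 1×512 + 4×64 + 1 = 769 (decimal)
Compute 5840 - 769 = 5071
5071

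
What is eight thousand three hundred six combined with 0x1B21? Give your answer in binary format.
Convert eight thousand three hundred six (English words) → 8×1000 + 3×100 + 6 = 8306 (decimal)
Convert 0x1B21 (hexadecimal) → 1×4096 + 11×256 + 2×16 + 1 = 6945 (decimal)
Compute 8306 + 6945 = 15251
Convert 15251 (decimal) → 15251 = 8192 + 4096 + 2048 + 512 + 256 + 128 + 16 + 2 + 1 → 0b11101110010011 (binary)
0b11101110010011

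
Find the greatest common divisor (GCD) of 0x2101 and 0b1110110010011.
Convert 0x2101 (hexadecimal) → 2×4096 + 1×256 + 1 = 8449 (decimal)
Convert 0b1110110010011 (binary) → 4096 + 2048 + 1024 + 256 + 128 + 16 + 2 + 1 = 7571 (decimal)
Compute gcd(8449, 7571) = 1
1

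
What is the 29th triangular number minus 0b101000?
The 29th triangular number = 29×30/2 = 435
Convert 0b101000 (binary) → 32 + 8 = 40 (decimal)
Compute 435 - 40 = 395
395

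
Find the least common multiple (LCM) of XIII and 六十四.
Convert XIII (Roman numeral) → 10 + 1 + 1 + 1 = 13 (decimal)
Convert 六十四 (Chinese numeral) → 6×10 + 4 = 64 (decimal)
Compute lcm(13, 64) = 832
832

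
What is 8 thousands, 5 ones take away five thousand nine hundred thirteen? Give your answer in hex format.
Convert 8 thousands, 5 ones (place-value notation) → 8×1000 + 5 = 8005 (decimal)
Convert five thousand nine hundred thirteen (English words) → 5×1000 + 9×100 + 13 = 5913 (decimal)
Compute 8005 - 5913 = 2092
Convert 2092 (decimal) → 2092 = 8×256 + 2×16 + 12 → 0x82C (hexadecimal)
0x82C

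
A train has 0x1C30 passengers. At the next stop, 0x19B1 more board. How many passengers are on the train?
Convert 0x1C30 (hexadecimal) → 1×4096 + 12×256 + 3×16 = 7216 (decimal)
Convert 0x19B1 (hexadecimal) → 1×4096 + 9×256 + 11×16 + 1 = 6577 (decimal)
Compute 7216 + 6577 = 13793
13793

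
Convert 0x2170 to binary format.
Convert 0x2170 (hexadecimal) → 2×4096 + 1×256 + 7×16 = 8560 (decimal)
Convert 8560 (decimal) → 8560 = 8192 + 256 + 64 + 32 + 16 → 0b10000101110000 (binary)
0b10000101110000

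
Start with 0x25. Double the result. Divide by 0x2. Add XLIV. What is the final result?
Convert 0x25 (hexadecimal) → 2×16 + 5 = 37 (decimal)
Start: 37
37 × 2 = 74
Convert 0x2 (hexadecimal) → 2 (decimal)
74 ÷ 2 = 37
Convert XLIV (Roman numeral) → 40 + 4 = 44 (decimal)
37 + 44 = 81
81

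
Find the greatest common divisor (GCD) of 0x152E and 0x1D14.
Convert 0x152E (hexadecimal) → 1×4096 + 5×256 + 2×16 + 14 = 5422 (decimal)
Convert 0x1D14 (hexadecimal) → 1×4096 + 13×256 + 1×16 + 4 = 7444 (decimal)
Compute gcd(5422, 7444) = 2
2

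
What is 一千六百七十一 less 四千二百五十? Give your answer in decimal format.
Convert 一千六百七十一 (Chinese numeral) → 1×1000 + 6×100 + 7×10 + 1 = 1671 (decimal)
Convert 四千二百五十 (Chinese numeral) → 4×1000 + 2×100 + 5×10 = 4250 (decimal)
Compute 1671 - 4250 = -2579
-2579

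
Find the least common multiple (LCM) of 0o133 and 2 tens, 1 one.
Convert 0o133 (octal) → 1×64 + 3×8 + 3 = 91 (decimal)
Convert 2 tens, 1 one (place-value notation) → 2×10 + 1 = 21 (decimal)
Compute lcm(91, 21) = 273
273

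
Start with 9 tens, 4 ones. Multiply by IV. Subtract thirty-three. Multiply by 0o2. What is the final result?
Convert 9 tens, 4 ones (place-value notation) → 9×10 + 4 = 94 (decimal)
Start: 94
Convert IV (Roman numeral) → 4 (decimal)
94 × 4 = 376
Convert thirty-three (English words) → 33 (decimal)
376 - 33 = 343
Convert 0o2 (octal) → 2 (decimal)
343 × 2 = 686
686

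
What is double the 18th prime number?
The 18th prime number = 61
Compute 61 × 2 = 122
122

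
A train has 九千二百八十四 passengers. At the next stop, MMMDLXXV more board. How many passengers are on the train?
Convert 九千二百八十四 (Chinese numeral) → 9×1000 + 2×100 + 8×10 + 4 = 9284 (decimal)
Convert MMMDLXXV (Roman numeral) → 1000 + 1000 + 1000 + 500 + 50 + 10 + 10 + 5 = 3575 (decimal)
Compute 9284 + 3575 = 12859
12859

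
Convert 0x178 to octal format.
Convert 0x178 (hexadecimal) → 1×256 + 7×16 + 8 = 376 (decimal)
Convert 376 (decimal) → 376 = 5×64 + 7×8 → 0o570 (octal)
0o570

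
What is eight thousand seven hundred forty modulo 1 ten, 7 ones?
Convert eight thousand seven hundred forty (English words) → 8×1000 + 7×100 + 40 = 8740 (decimal)
Convert 1 ten, 7 ones (place-value notation) → 1×10 + 7 = 17 (decimal)
Compute 8740 mod 17 = 2
2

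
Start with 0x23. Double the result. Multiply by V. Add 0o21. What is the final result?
Convert 0x23 (hexadecimal) → 2×16 + 3 = 35 (decimal)
Start: 35
35 × 2 = 70
Convert V (Roman numeral) → 5 (decimal)
70 × 5 = 350
Convert 0o21 (octal) → 2×8 + 1 = 17 (decimal)
350 + 17 = 367
367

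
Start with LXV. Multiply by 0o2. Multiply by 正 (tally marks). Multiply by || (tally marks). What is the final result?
Convert LXV (Roman numeral) → 50 + 10 + 5 = 65 (decimal)
Start: 65
Convert 0o2 (octal) → 2 (decimal)
65 × 2 = 130
Convert 正 (tally marks) → 5 (decimal)
130 × 5 = 650
Convert || (tally marks) → 2 (decimal)
650 × 2 = 1300
1300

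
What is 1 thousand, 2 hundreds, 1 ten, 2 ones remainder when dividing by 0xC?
Convert 1 thousand, 2 hundreds, 1 ten, 2 ones (place-value notation) → 1×1000 + 2×100 + 1×10 + 2 = 1212 (decimal)
Convert 0xC (hexadecimal) → 12 (decimal)
Compute 1212 mod 12 = 0
0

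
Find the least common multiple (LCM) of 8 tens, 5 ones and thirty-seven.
Convert 8 tens, 5 ones (place-value notation) → 8×10 + 5 = 85 (decimal)
Convert thirty-seven (English words) → 37 (decimal)
Compute lcm(85, 37) = 3145
3145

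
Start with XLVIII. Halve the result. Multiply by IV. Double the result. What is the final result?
Convert XLVIII (Roman numeral) → 40 + 5 + 1 + 1 + 1 = 48 (decimal)
Start: 48
48 ÷ 2 = 24
Convert IV (Roman numeral) → 4 (decimal)
24 × 4 = 96
96 × 2 = 192
192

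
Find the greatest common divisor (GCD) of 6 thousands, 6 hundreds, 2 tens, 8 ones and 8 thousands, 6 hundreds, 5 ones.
Convert 6 thousands, 6 hundreds, 2 tens, 8 ones (place-value notation) → 6×1000 + 6×100 + 2×10 + 8 = 6628 (decimal)
Convert 8 thousands, 6 hundreds, 5 ones (place-value notation) → 8×1000 + 6×100 + 5 = 8605 (decimal)
Compute gcd(6628, 8605) = 1
1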